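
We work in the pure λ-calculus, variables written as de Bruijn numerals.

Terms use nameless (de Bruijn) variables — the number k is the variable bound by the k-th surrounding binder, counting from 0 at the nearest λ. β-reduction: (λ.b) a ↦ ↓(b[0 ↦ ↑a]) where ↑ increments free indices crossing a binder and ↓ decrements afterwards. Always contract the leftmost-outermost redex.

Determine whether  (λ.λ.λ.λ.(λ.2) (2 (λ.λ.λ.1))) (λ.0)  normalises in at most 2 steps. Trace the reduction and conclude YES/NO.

Answer: YES — reaches normal form λ.λ.λ.1 in 2 ≤ 2 steps

Derivation:
  start: (λ.λ.λ.λ.(λ.2) (2 (λ.λ.λ.1))) (λ.0)
  [1] λ.λ.λ.(λ.2) (2 (λ.λ.λ.1))
  [2] λ.λ.λ.1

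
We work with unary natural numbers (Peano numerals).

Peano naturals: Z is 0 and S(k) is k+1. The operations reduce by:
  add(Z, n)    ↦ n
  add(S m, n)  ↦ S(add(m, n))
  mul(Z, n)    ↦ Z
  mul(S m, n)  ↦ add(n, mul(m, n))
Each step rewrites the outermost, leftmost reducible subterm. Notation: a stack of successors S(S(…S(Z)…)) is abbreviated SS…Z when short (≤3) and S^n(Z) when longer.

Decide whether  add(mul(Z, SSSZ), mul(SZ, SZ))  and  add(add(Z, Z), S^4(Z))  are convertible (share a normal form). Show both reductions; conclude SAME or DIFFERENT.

Term A:
  start: add(mul(Z, SSSZ), mul(SZ, SZ))
  step 1: add(Z, mul(SZ, SZ))
  step 2: mul(SZ, SZ)
  step 3: add(SZ, mul(Z, SZ))
  step 4: S(add(Z, mul(Z, SZ)))
  step 5: S(mul(Z, SZ))
  step 6: SZ

Term B:
  start: add(add(Z, Z), S^4(Z))
  step 1: add(Z, S^4(Z))
  step 2: S^4(Z)

Answer: DIFFERENT — A ⇓ SZ, B ⇓ S^4(Z)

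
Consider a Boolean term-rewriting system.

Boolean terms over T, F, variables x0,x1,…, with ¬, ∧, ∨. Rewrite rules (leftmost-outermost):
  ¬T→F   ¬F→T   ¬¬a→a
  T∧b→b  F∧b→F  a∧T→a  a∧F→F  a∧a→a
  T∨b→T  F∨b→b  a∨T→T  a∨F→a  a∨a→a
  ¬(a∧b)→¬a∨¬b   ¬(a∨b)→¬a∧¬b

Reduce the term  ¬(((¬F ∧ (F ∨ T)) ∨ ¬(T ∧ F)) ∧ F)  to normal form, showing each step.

  start: ¬(((¬F ∧ (F ∨ T)) ∨ ¬(T ∧ F)) ∧ F)
  →1  ¬((¬F ∧ (F ∨ T)) ∨ ¬(T ∧ F)) ∨ ¬F
  →2  (¬(¬F ∧ (F ∨ T)) ∧ ¬¬(T ∧ F)) ∨ ¬F
  →3  ((¬¬F ∨ ¬(F ∨ T)) ∧ ¬¬(T ∧ F)) ∨ ¬F
  →4  ((F ∨ ¬(F ∨ T)) ∧ ¬¬(T ∧ F)) ∨ ¬F
  →5  (¬(F ∨ T) ∧ ¬¬(T ∧ F)) ∨ ¬F
  →6  ((¬F ∧ ¬T) ∧ ¬¬(T ∧ F)) ∨ ¬F
  →7  ((T ∧ ¬T) ∧ ¬¬(T ∧ F)) ∨ ¬F
  →8  (¬T ∧ ¬¬(T ∧ F)) ∨ ¬F
  →9  (F ∧ ¬¬(T ∧ F)) ∨ ¬F
  →10  F ∨ ¬F
  →11  ¬F
  →12  T

Answer: normal form = T  (in 12 steps)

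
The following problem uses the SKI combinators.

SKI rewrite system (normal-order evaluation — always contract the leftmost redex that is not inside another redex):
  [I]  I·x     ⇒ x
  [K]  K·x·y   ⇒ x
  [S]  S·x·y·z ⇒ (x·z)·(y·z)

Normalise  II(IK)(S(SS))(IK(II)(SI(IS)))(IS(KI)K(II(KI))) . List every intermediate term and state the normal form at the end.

  start: II(IK)(S(SS))(IK(II)(SI(IS)))(IS(KI)K(II(KI)))
  [1] I(IK)(S(SS))(IK(II)(SI(IS)))(IS(KI)K(II(KI)))
  [2] IK(S(SS))(IK(II)(SI(IS)))(IS(KI)K(II(KI)))
  [3] K(S(SS))(IK(II)(SI(IS)))(IS(KI)K(II(KI)))
  [4] S(SS)(IS(KI)K(II(KI)))
  [5] S(SS)(S(KI)K(II(KI)))
  [6] S(SS)(KI(II(KI))(K(II(KI))))
  [7] S(SS)(I(K(II(KI))))
  [8] S(SS)(K(II(KI)))
  [9] S(SS)(K(I(KI)))
  [10] S(SS)(K(KI))

Answer: normal form = S(SS)(K(KI))  (in 10 steps)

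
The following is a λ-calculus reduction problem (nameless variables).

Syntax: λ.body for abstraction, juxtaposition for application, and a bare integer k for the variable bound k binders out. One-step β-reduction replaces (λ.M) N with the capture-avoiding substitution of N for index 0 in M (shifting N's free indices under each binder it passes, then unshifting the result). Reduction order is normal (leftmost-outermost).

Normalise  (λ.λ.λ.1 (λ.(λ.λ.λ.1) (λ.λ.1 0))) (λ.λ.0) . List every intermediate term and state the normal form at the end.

Answer: normal form = λ.λ.1 (λ.λ.λ.1)  (in 2 steps)

Derivation:
  start: (λ.λ.λ.1 (λ.(λ.λ.λ.1) (λ.λ.1 0))) (λ.λ.0)
  step 1: λ.λ.1 (λ.(λ.λ.λ.1) (λ.λ.1 0))
  step 2: λ.λ.1 (λ.λ.λ.1)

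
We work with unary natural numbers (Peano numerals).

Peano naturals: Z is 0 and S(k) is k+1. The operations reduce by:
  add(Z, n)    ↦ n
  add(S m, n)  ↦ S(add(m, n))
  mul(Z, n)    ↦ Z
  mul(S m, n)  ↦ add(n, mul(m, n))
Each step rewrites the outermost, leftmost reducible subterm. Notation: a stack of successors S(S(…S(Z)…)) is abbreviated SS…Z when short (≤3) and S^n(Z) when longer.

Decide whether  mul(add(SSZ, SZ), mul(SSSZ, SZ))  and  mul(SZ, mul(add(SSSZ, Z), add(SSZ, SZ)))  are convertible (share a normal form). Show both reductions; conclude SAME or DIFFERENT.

Term A:
  start: mul(add(SSZ, SZ), mul(SSSZ, SZ))
  step 1: mul(S(add(SZ, SZ)), mul(SSSZ, SZ))
  step 2: add(mul(SSSZ, SZ), mul(add(SZ, SZ), mul(SSSZ, SZ)))
  step 3: add(add(SZ, mul(SSZ, SZ)), mul(add(SZ, SZ), mul(SSSZ, SZ)))
  step 4: add(S(add(Z, mul(SSZ, SZ))), mul(add(SZ, SZ), mul(SSSZ, SZ)))
  step 5: S(add(add(Z, mul(SSZ, SZ)), mul(add(SZ, SZ), mul(SSSZ, SZ))))
  step 6: S(add(mul(SSZ, SZ), mul(add(SZ, SZ), mul(SSSZ, SZ))))
  step 7: S(add(add(SZ, mul(SZ, SZ)), mul(add(SZ, SZ), mul(SSSZ, SZ))))
  step 8: S(add(S(add(Z, mul(SZ, SZ))), mul(add(SZ, SZ), mul(SSSZ, SZ))))
  step 9: S(S(add(add(Z, mul(SZ, SZ)), mul(add(SZ, SZ), mul(SSSZ, SZ)))))
  step 10: S(S(add(mul(SZ, SZ), mul(add(SZ, SZ), mul(SSSZ, SZ)))))
  step 11: S(S(add(add(SZ, mul(Z, SZ)), mul(add(SZ, SZ), mul(SSSZ, SZ)))))
  step 12: S(S(add(S(add(Z, mul(Z, SZ))), mul(add(SZ, SZ), mul(SSSZ, SZ)))))
  step 13: S(S(S(add(add(Z, mul(Z, SZ)), mul(add(SZ, SZ), mul(SSSZ, SZ))))))
  step 14: S(S(S(add(mul(Z, SZ), mul(add(SZ, SZ), mul(SSSZ, SZ))))))
  step 15: S(S(S(add(Z, mul(add(SZ, SZ), mul(SSSZ, SZ))))))
  step 16: S(S(S(mul(add(SZ, SZ), mul(SSSZ, SZ)))))
  step 17: S(S(S(mul(S(add(Z, SZ)), mul(SSSZ, SZ)))))
  step 18: S(S(S(add(mul(SSSZ, SZ), mul(add(Z, SZ), mul(SSSZ, SZ))))))
  step 19: S(S(S(add(add(SZ, mul(SSZ, SZ)), mul(add(Z, SZ), mul(SSSZ, SZ))))))
  step 20: S(S(S(add(S(add(Z, mul(SSZ, SZ))), mul(add(Z, SZ), mul(SSSZ, SZ))))))
  step 21: S(S(S(S(add(add(Z, mul(SSZ, SZ)), mul(add(Z, SZ), mul(SSSZ, SZ)))))))
  step 22: S(S(S(S(add(mul(SSZ, SZ), mul(add(Z, SZ), mul(SSSZ, SZ)))))))
  step 23: S(S(S(S(add(add(SZ, mul(SZ, SZ)), mul(add(Z, SZ), mul(SSSZ, SZ)))))))
  step 24: S(S(S(S(add(S(add(Z, mul(SZ, SZ))), mul(add(Z, SZ), mul(SSSZ, SZ)))))))
  step 25: S(S(S(S(S(add(add(Z, mul(SZ, SZ)), mul(add(Z, SZ), mul(SSSZ, SZ))))))))
  step 26: S(S(S(S(S(add(mul(SZ, SZ), mul(add(Z, SZ), mul(SSSZ, SZ))))))))
  step 27: S(S(S(S(S(add(add(SZ, mul(Z, SZ)), mul(add(Z, SZ), mul(SSSZ, SZ))))))))
  step 28: S(S(S(S(S(add(S(add(Z, mul(Z, SZ))), mul(add(Z, SZ), mul(SSSZ, SZ))))))))
  step 29: S(S(S(S(S(S(add(add(Z, mul(Z, SZ)), mul(add(Z, SZ), mul(SSSZ, SZ)))))))))
  step 30: S(S(S(S(S(S(add(mul(Z, SZ), mul(add(Z, SZ), mul(SSSZ, SZ)))))))))
  step 31: S(S(S(S(S(S(add(Z, mul(add(Z, SZ), mul(SSSZ, SZ)))))))))
  step 32: S(S(S(S(S(S(mul(add(Z, SZ), mul(SSSZ, SZ))))))))
  step 33: S(S(S(S(S(S(mul(SZ, mul(SSSZ, SZ))))))))
  step 34: S(S(S(S(S(S(add(mul(SSSZ, SZ), mul(Z, mul(SSSZ, SZ)))))))))
  step 35: S(S(S(S(S(S(add(add(SZ, mul(SSZ, SZ)), mul(Z, mul(SSSZ, SZ)))))))))
  step 36: S(S(S(S(S(S(add(S(add(Z, mul(SSZ, SZ))), mul(Z, mul(SSSZ, SZ)))))))))
  step 37: S(S(S(S(S(S(S(add(add(Z, mul(SSZ, SZ)), mul(Z, mul(SSSZ, SZ))))))))))
  step 38: S(S(S(S(S(S(S(add(mul(SSZ, SZ), mul(Z, mul(SSSZ, SZ))))))))))
  step 39: S(S(S(S(S(S(S(add(add(SZ, mul(SZ, SZ)), mul(Z, mul(SSSZ, SZ))))))))))
  step 40: S(S(S(S(S(S(S(add(S(add(Z, mul(SZ, SZ))), mul(Z, mul(SSSZ, SZ))))))))))
  step 41: S(S(S(S(S(S(S(S(add(add(Z, mul(SZ, SZ)), mul(Z, mul(SSSZ, SZ)))))))))))
  step 42: S(S(S(S(S(S(S(S(add(mul(SZ, SZ), mul(Z, mul(SSSZ, SZ)))))))))))
  step 43: S(S(S(S(S(S(S(S(add(add(SZ, mul(Z, SZ)), mul(Z, mul(SSSZ, SZ)))))))))))
  step 44: S(S(S(S(S(S(S(S(add(S(add(Z, mul(Z, SZ))), mul(Z, mul(SSSZ, SZ)))))))))))
  step 45: S(S(S(S(S(S(S(S(S(add(add(Z, mul(Z, SZ)), mul(Z, mul(SSSZ, SZ))))))))))))
  step 46: S(S(S(S(S(S(S(S(S(add(mul(Z, SZ), mul(Z, mul(SSSZ, SZ))))))))))))
  step 47: S(S(S(S(S(S(S(S(S(add(Z, mul(Z, mul(SSSZ, SZ))))))))))))
  step 48: S(S(S(S(S(S(S(S(S(mul(Z, mul(SSSZ, SZ)))))))))))
  step 49: S^9(Z)

Term B:
  start: mul(SZ, mul(add(SSSZ, Z), add(SSZ, SZ)))
  step 1: add(mul(add(SSSZ, Z), add(SSZ, SZ)), mul(Z, mul(add(SSSZ, Z), add(SSZ, SZ))))
  step 2: add(mul(S(add(SSZ, Z)), add(SSZ, SZ)), mul(Z, mul(add(SSSZ, Z), add(SSZ, SZ))))
  step 3: add(add(add(SSZ, SZ), mul(add(SSZ, Z), add(SSZ, SZ))), mul(Z, mul(add(SSSZ, Z), add(SSZ, SZ))))
  step 4: add(add(S(add(SZ, SZ)), mul(add(SSZ, Z), add(SSZ, SZ))), mul(Z, mul(add(SSSZ, Z), add(SSZ, SZ))))
  step 5: add(S(add(add(SZ, SZ), mul(add(SSZ, Z), add(SSZ, SZ)))), mul(Z, mul(add(SSSZ, Z), add(SSZ, SZ))))
  step 6: S(add(add(add(SZ, SZ), mul(add(SSZ, Z), add(SSZ, SZ))), mul(Z, mul(add(SSSZ, Z), add(SSZ, SZ)))))
  step 7: S(add(add(S(add(Z, SZ)), mul(add(SSZ, Z), add(SSZ, SZ))), mul(Z, mul(add(SSSZ, Z), add(SSZ, SZ)))))
  step 8: S(add(S(add(add(Z, SZ), mul(add(SSZ, Z), add(SSZ, SZ)))), mul(Z, mul(add(SSSZ, Z), add(SSZ, SZ)))))
  step 9: S(S(add(add(add(Z, SZ), mul(add(SSZ, Z), add(SSZ, SZ))), mul(Z, mul(add(SSSZ, Z), add(SSZ, SZ))))))
  step 10: S(S(add(add(SZ, mul(add(SSZ, Z), add(SSZ, SZ))), mul(Z, mul(add(SSSZ, Z), add(SSZ, SZ))))))
  step 11: S(S(add(S(add(Z, mul(add(SSZ, Z), add(SSZ, SZ)))), mul(Z, mul(add(SSSZ, Z), add(SSZ, SZ))))))
  step 12: S(S(S(add(add(Z, mul(add(SSZ, Z), add(SSZ, SZ))), mul(Z, mul(add(SSSZ, Z), add(SSZ, SZ)))))))
  step 13: S(S(S(add(mul(add(SSZ, Z), add(SSZ, SZ)), mul(Z, mul(add(SSSZ, Z), add(SSZ, SZ)))))))
  step 14: S(S(S(add(mul(S(add(SZ, Z)), add(SSZ, SZ)), mul(Z, mul(add(SSSZ, Z), add(SSZ, SZ)))))))
  step 15: S(S(S(add(add(add(SSZ, SZ), mul(add(SZ, Z), add(SSZ, SZ))), mul(Z, mul(add(SSSZ, Z), add(SSZ, SZ)))))))
  step 16: S(S(S(add(add(S(add(SZ, SZ)), mul(add(SZ, Z), add(SSZ, SZ))), mul(Z, mul(add(SSSZ, Z), add(SSZ, SZ)))))))
  step 17: S(S(S(add(S(add(add(SZ, SZ), mul(add(SZ, Z), add(SSZ, SZ)))), mul(Z, mul(add(SSSZ, Z), add(SSZ, SZ)))))))
  step 18: S(S(S(S(add(add(add(SZ, SZ), mul(add(SZ, Z), add(SSZ, SZ))), mul(Z, mul(add(SSSZ, Z), add(SSZ, SZ))))))))
  step 19: S(S(S(S(add(add(S(add(Z, SZ)), mul(add(SZ, Z), add(SSZ, SZ))), mul(Z, mul(add(SSSZ, Z), add(SSZ, SZ))))))))
  step 20: S(S(S(S(add(S(add(add(Z, SZ), mul(add(SZ, Z), add(SSZ, SZ)))), mul(Z, mul(add(SSSZ, Z), add(SSZ, SZ))))))))
  step 21: S(S(S(S(S(add(add(add(Z, SZ), mul(add(SZ, Z), add(SSZ, SZ))), mul(Z, mul(add(SSSZ, Z), add(SSZ, SZ)))))))))
  step 22: S(S(S(S(S(add(add(SZ, mul(add(SZ, Z), add(SSZ, SZ))), mul(Z, mul(add(SSSZ, Z), add(SSZ, SZ)))))))))
  step 23: S(S(S(S(S(add(S(add(Z, mul(add(SZ, Z), add(SSZ, SZ)))), mul(Z, mul(add(SSSZ, Z), add(SSZ, SZ)))))))))
  step 24: S(S(S(S(S(S(add(add(Z, mul(add(SZ, Z), add(SSZ, SZ))), mul(Z, mul(add(SSSZ, Z), add(SSZ, SZ))))))))))
  step 25: S(S(S(S(S(S(add(mul(add(SZ, Z), add(SSZ, SZ)), mul(Z, mul(add(SSSZ, Z), add(SSZ, SZ))))))))))
  step 26: S(S(S(S(S(S(add(mul(S(add(Z, Z)), add(SSZ, SZ)), mul(Z, mul(add(SSSZ, Z), add(SSZ, SZ))))))))))
  step 27: S(S(S(S(S(S(add(add(add(SSZ, SZ), mul(add(Z, Z), add(SSZ, SZ))), mul(Z, mul(add(SSSZ, Z), add(SSZ, SZ))))))))))
  step 28: S(S(S(S(S(S(add(add(S(add(SZ, SZ)), mul(add(Z, Z), add(SSZ, SZ))), mul(Z, mul(add(SSSZ, Z), add(SSZ, SZ))))))))))
  step 29: S(S(S(S(S(S(add(S(add(add(SZ, SZ), mul(add(Z, Z), add(SSZ, SZ)))), mul(Z, mul(add(SSSZ, Z), add(SSZ, SZ))))))))))
  step 30: S(S(S(S(S(S(S(add(add(add(SZ, SZ), mul(add(Z, Z), add(SSZ, SZ))), mul(Z, mul(add(SSSZ, Z), add(SSZ, SZ)))))))))))
  step 31: S(S(S(S(S(S(S(add(add(S(add(Z, SZ)), mul(add(Z, Z), add(SSZ, SZ))), mul(Z, mul(add(SSSZ, Z), add(SSZ, SZ)))))))))))
  step 32: S(S(S(S(S(S(S(add(S(add(add(Z, SZ), mul(add(Z, Z), add(SSZ, SZ)))), mul(Z, mul(add(SSSZ, Z), add(SSZ, SZ)))))))))))
  step 33: S(S(S(S(S(S(S(S(add(add(add(Z, SZ), mul(add(Z, Z), add(SSZ, SZ))), mul(Z, mul(add(SSSZ, Z), add(SSZ, SZ))))))))))))
  step 34: S(S(S(S(S(S(S(S(add(add(SZ, mul(add(Z, Z), add(SSZ, SZ))), mul(Z, mul(add(SSSZ, Z), add(SSZ, SZ))))))))))))
  step 35: S(S(S(S(S(S(S(S(add(S(add(Z, mul(add(Z, Z), add(SSZ, SZ)))), mul(Z, mul(add(SSSZ, Z), add(SSZ, SZ))))))))))))
  step 36: S(S(S(S(S(S(S(S(S(add(add(Z, mul(add(Z, Z), add(SSZ, SZ))), mul(Z, mul(add(SSSZ, Z), add(SSZ, SZ)))))))))))))
  step 37: S(S(S(S(S(S(S(S(S(add(mul(add(Z, Z), add(SSZ, SZ)), mul(Z, mul(add(SSSZ, Z), add(SSZ, SZ)))))))))))))
  step 38: S(S(S(S(S(S(S(S(S(add(mul(Z, add(SSZ, SZ)), mul(Z, mul(add(SSSZ, Z), add(SSZ, SZ)))))))))))))
  step 39: S(S(S(S(S(S(S(S(S(add(Z, mul(Z, mul(add(SSSZ, Z), add(SSZ, SZ)))))))))))))
  step 40: S(S(S(S(S(S(S(S(S(mul(Z, mul(add(SSSZ, Z), add(SSZ, SZ))))))))))))
  step 41: S^9(Z)

Answer: SAME — A ⇓ S^9(Z), B ⇓ S^9(Z)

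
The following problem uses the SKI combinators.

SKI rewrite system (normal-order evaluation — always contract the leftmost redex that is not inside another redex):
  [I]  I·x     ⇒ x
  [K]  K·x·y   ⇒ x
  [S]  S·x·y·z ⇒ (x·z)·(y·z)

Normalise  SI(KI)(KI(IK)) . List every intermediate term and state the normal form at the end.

  start: SI(KI)(KI(IK))
  step 1: I(KI(IK))(KI(KI(IK)))
  step 2: KI(IK)(KI(KI(IK)))
  step 3: I(KI(KI(IK)))
  step 4: KI(KI(IK))
  step 5: I

Answer: normal form = I  (in 5 steps)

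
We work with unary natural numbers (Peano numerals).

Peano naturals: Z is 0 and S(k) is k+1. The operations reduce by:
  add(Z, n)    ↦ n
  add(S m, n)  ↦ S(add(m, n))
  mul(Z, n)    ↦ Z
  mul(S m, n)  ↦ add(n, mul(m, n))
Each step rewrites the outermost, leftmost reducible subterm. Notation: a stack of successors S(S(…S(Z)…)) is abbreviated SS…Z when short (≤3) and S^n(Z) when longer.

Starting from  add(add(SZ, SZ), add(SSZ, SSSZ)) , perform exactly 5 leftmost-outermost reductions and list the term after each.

  start: add(add(SZ, SZ), add(SSZ, SSSZ))
  step 1: add(S(add(Z, SZ)), add(SSZ, SSSZ))
  step 2: S(add(add(Z, SZ), add(SSZ, SSSZ)))
  step 3: S(add(SZ, add(SSZ, SSSZ)))
  step 4: S(S(add(Z, add(SSZ, SSSZ))))
  step 5: S(S(add(SSZ, SSSZ)))

Answer: after 5 steps: S(S(add(SSZ, SSSZ)))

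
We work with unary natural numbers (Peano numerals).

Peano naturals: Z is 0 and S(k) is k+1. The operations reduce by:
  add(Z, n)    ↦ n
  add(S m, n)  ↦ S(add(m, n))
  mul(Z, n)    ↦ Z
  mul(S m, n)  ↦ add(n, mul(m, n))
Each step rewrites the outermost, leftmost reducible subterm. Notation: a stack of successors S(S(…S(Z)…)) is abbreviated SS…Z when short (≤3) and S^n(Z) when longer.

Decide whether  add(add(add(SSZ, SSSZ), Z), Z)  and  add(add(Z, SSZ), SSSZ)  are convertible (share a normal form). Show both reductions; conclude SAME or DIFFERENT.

Term A:
  start: add(add(add(SSZ, SSSZ), Z), Z)
  →1  add(add(S(add(SZ, SSSZ)), Z), Z)
  →2  add(S(add(add(SZ, SSSZ), Z)), Z)
  →3  S(add(add(add(SZ, SSSZ), Z), Z))
  →4  S(add(add(S(add(Z, SSSZ)), Z), Z))
  →5  S(add(S(add(add(Z, SSSZ), Z)), Z))
  →6  S(S(add(add(add(Z, SSSZ), Z), Z)))
  →7  S(S(add(add(SSSZ, Z), Z)))
  →8  S(S(add(S(add(SSZ, Z)), Z)))
  →9  S(S(S(add(add(SSZ, Z), Z))))
  →10  S(S(S(add(S(add(SZ, Z)), Z))))
  →11  S(S(S(S(add(add(SZ, Z), Z)))))
  →12  S(S(S(S(add(S(add(Z, Z)), Z)))))
  →13  S(S(S(S(S(add(add(Z, Z), Z))))))
  →14  S(S(S(S(S(add(Z, Z))))))
  →15  S^5(Z)

Term B:
  start: add(add(Z, SSZ), SSSZ)
  →1  add(SSZ, SSSZ)
  →2  S(add(SZ, SSSZ))
  →3  S(S(add(Z, SSSZ)))
  →4  S^5(Z)

Answer: SAME — A ⇓ S^5(Z), B ⇓ S^5(Z)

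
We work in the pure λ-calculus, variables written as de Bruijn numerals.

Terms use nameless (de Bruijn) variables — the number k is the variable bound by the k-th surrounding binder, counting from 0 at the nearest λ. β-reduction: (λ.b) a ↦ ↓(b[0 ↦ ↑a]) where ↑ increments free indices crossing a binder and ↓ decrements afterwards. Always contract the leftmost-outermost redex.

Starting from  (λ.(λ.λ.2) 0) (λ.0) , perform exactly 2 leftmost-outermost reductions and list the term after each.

Answer: after 2 steps: λ.λ.0

Derivation:
  start: (λ.(λ.λ.2) 0) (λ.0)
  [1] (λ.λ.λ.0) (λ.0)
  [2] λ.λ.0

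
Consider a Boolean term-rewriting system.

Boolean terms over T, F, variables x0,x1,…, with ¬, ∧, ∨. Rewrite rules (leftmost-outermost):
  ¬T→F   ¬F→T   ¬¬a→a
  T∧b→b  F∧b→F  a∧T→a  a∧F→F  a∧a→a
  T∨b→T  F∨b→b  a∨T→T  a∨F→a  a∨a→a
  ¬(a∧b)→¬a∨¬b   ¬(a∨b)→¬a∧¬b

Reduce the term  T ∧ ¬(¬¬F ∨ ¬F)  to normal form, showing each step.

Answer: normal form = F  (in 6 steps)

Derivation:
  start: T ∧ ¬(¬¬F ∨ ¬F)
  [1] ¬(¬¬F ∨ ¬F)
  [2] ¬¬¬F ∧ ¬¬F
  [3] ¬F ∧ ¬¬F
  [4] T ∧ ¬¬F
  [5] ¬¬F
  [6] F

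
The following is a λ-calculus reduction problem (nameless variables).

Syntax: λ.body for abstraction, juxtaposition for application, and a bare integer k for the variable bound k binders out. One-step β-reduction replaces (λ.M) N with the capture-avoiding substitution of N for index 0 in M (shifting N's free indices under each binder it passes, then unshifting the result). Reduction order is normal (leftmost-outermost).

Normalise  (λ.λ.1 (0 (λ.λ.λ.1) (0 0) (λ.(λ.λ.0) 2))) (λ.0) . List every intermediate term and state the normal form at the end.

  start: (λ.λ.1 (0 (λ.λ.λ.1) (0 0) (λ.(λ.λ.0) 2))) (λ.0)
  →1  λ.(λ.0) (0 (λ.λ.λ.1) (0 0) (λ.(λ.λ.0) (λ.0)))
  →2  λ.0 (λ.λ.λ.1) (0 0) (λ.(λ.λ.0) (λ.0))
  →3  λ.0 (λ.λ.λ.1) (0 0) (λ.λ.0)

Answer: normal form = λ.0 (λ.λ.λ.1) (0 0) (λ.λ.0)  (in 3 steps)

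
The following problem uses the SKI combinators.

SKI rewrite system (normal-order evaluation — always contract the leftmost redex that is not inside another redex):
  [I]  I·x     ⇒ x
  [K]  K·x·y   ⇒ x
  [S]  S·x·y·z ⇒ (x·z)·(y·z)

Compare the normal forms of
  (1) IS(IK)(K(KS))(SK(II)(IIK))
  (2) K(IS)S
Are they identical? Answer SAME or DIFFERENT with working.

Answer: DIFFERENT — A ⇓ K, B ⇓ S

Reduction:
Term A:
  start: IS(IK)(K(KS))(SK(II)(IIK))
  step 1: S(IK)(K(KS))(SK(II)(IIK))
  step 2: IK(SK(II)(IIK))(K(KS)(SK(II)(IIK)))
  step 3: K(SK(II)(IIK))(K(KS)(SK(II)(IIK)))
  step 4: SK(II)(IIK)
  step 5: K(IIK)(II(IIK))
  step 6: IIK
  step 7: IK
  step 8: K

Term B:
  start: K(IS)S
  step 1: IS
  step 2: S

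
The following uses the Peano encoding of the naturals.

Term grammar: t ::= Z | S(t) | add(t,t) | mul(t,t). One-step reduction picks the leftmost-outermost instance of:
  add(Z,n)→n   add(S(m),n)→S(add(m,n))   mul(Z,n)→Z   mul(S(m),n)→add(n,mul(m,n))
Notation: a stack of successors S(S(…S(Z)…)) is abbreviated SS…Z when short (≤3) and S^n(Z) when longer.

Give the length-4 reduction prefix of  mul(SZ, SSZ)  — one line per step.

  start: mul(SZ, SSZ)
  [1] add(SSZ, mul(Z, SSZ))
  [2] S(add(SZ, mul(Z, SSZ)))
  [3] S(S(add(Z, mul(Z, SSZ))))
  [4] S(S(mul(Z, SSZ)))

Answer: after 4 steps: S(S(mul(Z, SSZ)))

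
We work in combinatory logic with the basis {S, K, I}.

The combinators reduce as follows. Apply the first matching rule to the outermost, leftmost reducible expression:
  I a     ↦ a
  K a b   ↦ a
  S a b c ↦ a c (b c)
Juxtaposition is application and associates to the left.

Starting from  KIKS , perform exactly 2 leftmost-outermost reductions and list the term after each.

Answer: after 2 steps: S

Reduction:
  start: KIKS
  step 1: IS
  step 2: S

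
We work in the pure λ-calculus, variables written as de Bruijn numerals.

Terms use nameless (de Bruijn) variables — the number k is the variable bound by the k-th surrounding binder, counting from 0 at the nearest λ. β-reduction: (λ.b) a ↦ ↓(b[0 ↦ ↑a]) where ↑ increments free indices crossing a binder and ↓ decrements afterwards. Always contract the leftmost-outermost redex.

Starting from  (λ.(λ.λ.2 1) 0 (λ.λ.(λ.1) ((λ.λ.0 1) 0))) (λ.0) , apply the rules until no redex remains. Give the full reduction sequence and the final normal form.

Answer: normal form = λ.0  (in 4 steps)

Reduction:
  start: (λ.(λ.λ.2 1) 0 (λ.λ.(λ.1) ((λ.λ.0 1) 0))) (λ.0)
  step 1: (λ.λ.(λ.0) 1) (λ.0) (λ.λ.(λ.1) ((λ.λ.0 1) 0))
  step 2: (λ.(λ.0) (λ.0)) (λ.λ.(λ.1) ((λ.λ.0 1) 0))
  step 3: (λ.0) (λ.0)
  step 4: λ.0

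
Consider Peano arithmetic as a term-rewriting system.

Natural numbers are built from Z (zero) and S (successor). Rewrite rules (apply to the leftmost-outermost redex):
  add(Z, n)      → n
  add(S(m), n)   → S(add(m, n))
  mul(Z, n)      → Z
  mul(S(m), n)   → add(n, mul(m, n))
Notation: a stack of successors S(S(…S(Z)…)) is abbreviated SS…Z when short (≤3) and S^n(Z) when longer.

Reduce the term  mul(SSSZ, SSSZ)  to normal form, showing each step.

  start: mul(SSSZ, SSSZ)
  [1] add(SSSZ, mul(SSZ, SSSZ))
  [2] S(add(SSZ, mul(SSZ, SSSZ)))
  [3] S(S(add(SZ, mul(SSZ, SSSZ))))
  [4] S(S(S(add(Z, mul(SSZ, SSSZ)))))
  [5] S(S(S(mul(SSZ, SSSZ))))
  [6] S(S(S(add(SSSZ, mul(SZ, SSSZ)))))
  [7] S(S(S(S(add(SSZ, mul(SZ, SSSZ))))))
  [8] S(S(S(S(S(add(SZ, mul(SZ, SSSZ)))))))
  [9] S(S(S(S(S(S(add(Z, mul(SZ, SSSZ))))))))
  [10] S(S(S(S(S(S(mul(SZ, SSSZ)))))))
  [11] S(S(S(S(S(S(add(SSSZ, mul(Z, SSSZ))))))))
  [12] S(S(S(S(S(S(S(add(SSZ, mul(Z, SSSZ)))))))))
  [13] S(S(S(S(S(S(S(S(add(SZ, mul(Z, SSSZ))))))))))
  [14] S(S(S(S(S(S(S(S(S(add(Z, mul(Z, SSSZ)))))))))))
  [15] S(S(S(S(S(S(S(S(S(mul(Z, SSSZ))))))))))
  [16] S^9(Z)

Answer: normal form = S^9(Z)  (in 16 steps)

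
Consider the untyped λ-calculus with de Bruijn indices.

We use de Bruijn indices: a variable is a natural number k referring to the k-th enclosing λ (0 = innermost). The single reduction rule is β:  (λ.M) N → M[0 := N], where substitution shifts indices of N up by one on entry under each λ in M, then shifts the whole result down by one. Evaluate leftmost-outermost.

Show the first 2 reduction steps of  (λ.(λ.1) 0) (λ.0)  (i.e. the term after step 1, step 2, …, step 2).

Answer: after 2 steps: λ.0

Working:
  start: (λ.(λ.1) 0) (λ.0)
  step 1: (λ.λ.0) (λ.0)
  step 2: λ.0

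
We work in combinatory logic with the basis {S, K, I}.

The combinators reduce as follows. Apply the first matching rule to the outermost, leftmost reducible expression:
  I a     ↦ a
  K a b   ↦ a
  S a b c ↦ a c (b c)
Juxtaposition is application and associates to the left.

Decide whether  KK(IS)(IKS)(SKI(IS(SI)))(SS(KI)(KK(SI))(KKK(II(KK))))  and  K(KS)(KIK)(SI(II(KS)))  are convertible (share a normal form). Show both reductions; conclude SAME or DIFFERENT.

Term A:
  start: KK(IS)(IKS)(SKI(IS(SI)))(SS(KI)(KK(SI))(KKK(II(KK))))
  [1] K(IKS)(SKI(IS(SI)))(SS(KI)(KK(SI))(KKK(II(KK))))
  [2] IKS(SS(KI)(KK(SI))(KKK(II(KK))))
  [3] KS(SS(KI)(KK(SI))(KKK(II(KK))))
  [4] S

Term B:
  start: K(KS)(KIK)(SI(II(KS)))
  [1] KS(SI(II(KS)))
  [2] S

Answer: SAME — A ⇓ S, B ⇓ S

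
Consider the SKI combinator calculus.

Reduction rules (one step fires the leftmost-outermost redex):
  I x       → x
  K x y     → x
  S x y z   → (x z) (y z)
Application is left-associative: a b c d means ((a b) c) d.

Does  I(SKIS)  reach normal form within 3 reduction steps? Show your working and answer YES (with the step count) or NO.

Answer: YES — reaches normal form S in 3 ≤ 3 steps

Working:
  start: I(SKIS)
  →1  SKIS
  →2  KS(IS)
  →3  S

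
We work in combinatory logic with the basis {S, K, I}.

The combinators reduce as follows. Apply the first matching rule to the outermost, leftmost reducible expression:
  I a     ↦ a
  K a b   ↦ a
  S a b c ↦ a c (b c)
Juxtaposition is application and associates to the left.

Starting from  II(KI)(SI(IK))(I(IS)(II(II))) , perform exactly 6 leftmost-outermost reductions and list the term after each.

Answer: after 6 steps: S(II(II))

Derivation:
  start: II(KI)(SI(IK))(I(IS)(II(II)))
  [1] I(KI)(SI(IK))(I(IS)(II(II)))
  [2] KI(SI(IK))(I(IS)(II(II)))
  [3] I(I(IS)(II(II)))
  [4] I(IS)(II(II))
  [5] IS(II(II))
  [6] S(II(II))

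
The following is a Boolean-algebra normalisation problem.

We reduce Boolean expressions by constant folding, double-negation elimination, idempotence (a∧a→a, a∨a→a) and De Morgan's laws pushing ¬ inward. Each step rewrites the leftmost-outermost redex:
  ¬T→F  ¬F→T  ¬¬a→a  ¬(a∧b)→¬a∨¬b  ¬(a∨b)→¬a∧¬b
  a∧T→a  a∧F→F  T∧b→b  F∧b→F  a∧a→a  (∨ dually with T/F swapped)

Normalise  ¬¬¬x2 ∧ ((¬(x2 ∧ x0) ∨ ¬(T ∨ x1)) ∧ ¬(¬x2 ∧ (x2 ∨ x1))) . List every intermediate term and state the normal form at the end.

Answer: normal form = ¬x2 ∧ ((¬x2 ∨ ¬x0) ∧ (x2 ∨ (¬x2 ∧ ¬x1)))  (in 9 steps)

Reduction:
  start: ¬¬¬x2 ∧ ((¬(x2 ∧ x0) ∨ ¬(T ∨ x1)) ∧ ¬(¬x2 ∧ (x2 ∨ x1)))
  [1] ¬x2 ∧ ((¬(x2 ∧ x0) ∨ ¬(T ∨ x1)) ∧ ¬(¬x2 ∧ (x2 ∨ x1)))
  [2] ¬x2 ∧ (((¬x2 ∨ ¬x0) ∨ ¬(T ∨ x1)) ∧ ¬(¬x2 ∧ (x2 ∨ x1)))
  [3] ¬x2 ∧ (((¬x2 ∨ ¬x0) ∨ (¬T ∧ ¬x1)) ∧ ¬(¬x2 ∧ (x2 ∨ x1)))
  [4] ¬x2 ∧ (((¬x2 ∨ ¬x0) ∨ (F ∧ ¬x1)) ∧ ¬(¬x2 ∧ (x2 ∨ x1)))
  [5] ¬x2 ∧ (((¬x2 ∨ ¬x0) ∨ F) ∧ ¬(¬x2 ∧ (x2 ∨ x1)))
  [6] ¬x2 ∧ ((¬x2 ∨ ¬x0) ∧ ¬(¬x2 ∧ (x2 ∨ x1)))
  [7] ¬x2 ∧ ((¬x2 ∨ ¬x0) ∧ (¬¬x2 ∨ ¬(x2 ∨ x1)))
  [8] ¬x2 ∧ ((¬x2 ∨ ¬x0) ∧ (x2 ∨ ¬(x2 ∨ x1)))
  [9] ¬x2 ∧ ((¬x2 ∨ ¬x0) ∧ (x2 ∨ (¬x2 ∧ ¬x1)))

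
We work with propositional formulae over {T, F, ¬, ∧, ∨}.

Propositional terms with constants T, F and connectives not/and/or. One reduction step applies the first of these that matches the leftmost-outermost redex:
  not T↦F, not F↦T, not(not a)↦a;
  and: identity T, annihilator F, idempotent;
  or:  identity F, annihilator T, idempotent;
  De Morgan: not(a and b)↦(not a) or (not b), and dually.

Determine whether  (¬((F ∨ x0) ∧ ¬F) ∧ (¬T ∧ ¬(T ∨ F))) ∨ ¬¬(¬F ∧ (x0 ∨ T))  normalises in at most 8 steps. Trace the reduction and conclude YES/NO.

Answer: NO — after 8 steps the term is (¬x0 ∧ F) ∨ ¬¬(¬F ∧ (x0 ∨ T)), not yet normal

Working:
  start: (¬((F ∨ x0) ∧ ¬F) ∧ (¬T ∧ ¬(T ∨ F))) ∨ ¬¬(¬F ∧ (x0 ∨ T))
  [1] ((¬(F ∨ x0) ∨ ¬¬F) ∧ (¬T ∧ ¬(T ∨ F))) ∨ ¬¬(¬F ∧ (x0 ∨ T))
  [2] (((¬F ∧ ¬x0) ∨ ¬¬F) ∧ (¬T ∧ ¬(T ∨ F))) ∨ ¬¬(¬F ∧ (x0 ∨ T))
  [3] (((T ∧ ¬x0) ∨ ¬¬F) ∧ (¬T ∧ ¬(T ∨ F))) ∨ ¬¬(¬F ∧ (x0 ∨ T))
  [4] ((¬x0 ∨ ¬¬F) ∧ (¬T ∧ ¬(T ∨ F))) ∨ ¬¬(¬F ∧ (x0 ∨ T))
  [5] ((¬x0 ∨ F) ∧ (¬T ∧ ¬(T ∨ F))) ∨ ¬¬(¬F ∧ (x0 ∨ T))
  [6] (¬x0 ∧ (¬T ∧ ¬(T ∨ F))) ∨ ¬¬(¬F ∧ (x0 ∨ T))
  [7] (¬x0 ∧ (F ∧ ¬(T ∨ F))) ∨ ¬¬(¬F ∧ (x0 ∨ T))
  [8] (¬x0 ∧ F) ∨ ¬¬(¬F ∧ (x0 ∨ T))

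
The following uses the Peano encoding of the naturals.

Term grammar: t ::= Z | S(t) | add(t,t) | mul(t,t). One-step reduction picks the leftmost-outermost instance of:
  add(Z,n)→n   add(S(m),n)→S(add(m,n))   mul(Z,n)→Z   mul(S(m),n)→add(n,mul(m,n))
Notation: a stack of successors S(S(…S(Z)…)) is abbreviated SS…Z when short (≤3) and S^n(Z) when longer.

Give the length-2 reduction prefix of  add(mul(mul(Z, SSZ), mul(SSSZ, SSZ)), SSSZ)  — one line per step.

  start: add(mul(mul(Z, SSZ), mul(SSSZ, SSZ)), SSSZ)
  →1  add(mul(Z, mul(SSSZ, SSZ)), SSSZ)
  →2  add(Z, SSSZ)

Answer: after 2 steps: add(Z, SSSZ)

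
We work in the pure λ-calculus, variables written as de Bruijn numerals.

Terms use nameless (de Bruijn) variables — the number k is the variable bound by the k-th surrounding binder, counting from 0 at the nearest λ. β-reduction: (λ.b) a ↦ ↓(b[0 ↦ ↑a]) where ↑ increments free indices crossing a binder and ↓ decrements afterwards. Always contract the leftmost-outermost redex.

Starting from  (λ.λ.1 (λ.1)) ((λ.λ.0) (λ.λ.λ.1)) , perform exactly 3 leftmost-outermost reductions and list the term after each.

  start: (λ.λ.1 (λ.1)) ((λ.λ.0) (λ.λ.λ.1))
  →1  λ.(λ.λ.0) (λ.λ.λ.1) (λ.1)
  →2  λ.(λ.0) (λ.1)
  →3  λ.λ.1

Answer: after 3 steps: λ.λ.1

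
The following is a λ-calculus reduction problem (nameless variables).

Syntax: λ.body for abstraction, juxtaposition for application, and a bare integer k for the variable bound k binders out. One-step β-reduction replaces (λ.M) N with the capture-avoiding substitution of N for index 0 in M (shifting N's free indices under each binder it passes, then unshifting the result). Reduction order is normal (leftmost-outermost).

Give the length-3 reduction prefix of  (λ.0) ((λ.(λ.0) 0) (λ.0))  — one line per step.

  start: (λ.0) ((λ.(λ.0) 0) (λ.0))
  →1  (λ.(λ.0) 0) (λ.0)
  →2  (λ.0) (λ.0)
  →3  λ.0

Answer: after 3 steps: λ.0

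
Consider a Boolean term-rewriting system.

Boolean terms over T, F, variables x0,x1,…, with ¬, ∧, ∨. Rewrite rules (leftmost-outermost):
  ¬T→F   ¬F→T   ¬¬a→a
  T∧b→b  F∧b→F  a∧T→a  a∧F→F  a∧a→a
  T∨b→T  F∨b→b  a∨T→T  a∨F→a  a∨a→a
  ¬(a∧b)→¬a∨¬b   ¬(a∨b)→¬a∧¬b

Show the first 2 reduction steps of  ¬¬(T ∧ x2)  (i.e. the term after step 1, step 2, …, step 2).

  start: ¬¬(T ∧ x2)
  [1] T ∧ x2
  [2] x2

Answer: after 2 steps: x2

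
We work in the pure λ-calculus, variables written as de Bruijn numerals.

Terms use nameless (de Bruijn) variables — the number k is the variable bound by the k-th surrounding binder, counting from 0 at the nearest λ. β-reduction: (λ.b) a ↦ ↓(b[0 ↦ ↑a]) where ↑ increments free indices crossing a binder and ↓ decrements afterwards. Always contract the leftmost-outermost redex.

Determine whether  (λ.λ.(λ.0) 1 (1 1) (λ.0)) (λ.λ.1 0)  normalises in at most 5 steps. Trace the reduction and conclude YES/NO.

  start: (λ.λ.(λ.0) 1 (1 1) (λ.0)) (λ.λ.1 0)
  →1  λ.(λ.0) (λ.λ.1 0) ((λ.λ.1 0) (λ.λ.1 0)) (λ.0)
  →2  λ.(λ.λ.1 0) ((λ.λ.1 0) (λ.λ.1 0)) (λ.0)
  →3  λ.(λ.(λ.λ.1 0) (λ.λ.1 0) 0) (λ.0)
  →4  λ.(λ.λ.1 0) (λ.λ.1 0) (λ.0)
  →5  λ.(λ.(λ.λ.1 0) 0) (λ.0)

Answer: NO — after 5 steps the term is λ.(λ.(λ.λ.1 0) 0) (λ.0), not yet normal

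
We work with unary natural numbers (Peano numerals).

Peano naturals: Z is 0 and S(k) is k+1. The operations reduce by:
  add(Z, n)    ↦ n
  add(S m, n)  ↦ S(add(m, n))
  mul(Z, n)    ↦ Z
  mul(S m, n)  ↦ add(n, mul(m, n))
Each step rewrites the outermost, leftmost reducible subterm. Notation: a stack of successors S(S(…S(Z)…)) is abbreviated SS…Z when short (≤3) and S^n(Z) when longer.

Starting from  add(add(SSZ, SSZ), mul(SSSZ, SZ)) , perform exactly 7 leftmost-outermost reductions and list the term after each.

Answer: after 7 steps: S(S(S(S(add(Z, mul(SSSZ, SZ))))))

Derivation:
  start: add(add(SSZ, SSZ), mul(SSSZ, SZ))
  →1  add(S(add(SZ, SSZ)), mul(SSSZ, SZ))
  →2  S(add(add(SZ, SSZ), mul(SSSZ, SZ)))
  →3  S(add(S(add(Z, SSZ)), mul(SSSZ, SZ)))
  →4  S(S(add(add(Z, SSZ), mul(SSSZ, SZ))))
  →5  S(S(add(SSZ, mul(SSSZ, SZ))))
  →6  S(S(S(add(SZ, mul(SSSZ, SZ)))))
  →7  S(S(S(S(add(Z, mul(SSSZ, SZ))))))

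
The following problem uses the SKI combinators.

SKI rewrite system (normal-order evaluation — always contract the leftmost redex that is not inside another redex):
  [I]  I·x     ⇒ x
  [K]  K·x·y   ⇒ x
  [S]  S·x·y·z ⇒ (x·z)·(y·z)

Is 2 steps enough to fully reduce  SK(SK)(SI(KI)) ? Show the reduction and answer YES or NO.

Answer: YES — reaches normal form SI(KI) in 2 ≤ 2 steps

Derivation:
  start: SK(SK)(SI(KI))
  step 1: K(SI(KI))(SK(SI(KI)))
  step 2: SI(KI)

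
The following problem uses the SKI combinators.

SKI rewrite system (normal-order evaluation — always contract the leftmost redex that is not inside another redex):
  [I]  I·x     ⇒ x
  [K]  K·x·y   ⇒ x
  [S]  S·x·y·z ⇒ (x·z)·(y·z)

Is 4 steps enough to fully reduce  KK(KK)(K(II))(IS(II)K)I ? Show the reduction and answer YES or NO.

  start: KK(KK)(K(II))(IS(II)K)I
  step 1: K(K(II))(IS(II)K)I
  step 2: K(II)I
  step 3: II
  step 4: I

Answer: YES — reaches normal form I in 4 ≤ 4 steps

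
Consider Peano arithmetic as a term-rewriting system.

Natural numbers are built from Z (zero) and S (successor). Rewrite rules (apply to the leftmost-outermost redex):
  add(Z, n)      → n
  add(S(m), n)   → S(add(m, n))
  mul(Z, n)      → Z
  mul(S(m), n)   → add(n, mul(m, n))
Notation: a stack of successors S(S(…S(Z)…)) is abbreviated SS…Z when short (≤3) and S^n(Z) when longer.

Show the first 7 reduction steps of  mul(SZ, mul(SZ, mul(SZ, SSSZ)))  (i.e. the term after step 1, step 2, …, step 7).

  start: mul(SZ, mul(SZ, mul(SZ, SSSZ)))
  step 1: add(mul(SZ, mul(SZ, SSSZ)), mul(Z, mul(SZ, mul(SZ, SSSZ))))
  step 2: add(add(mul(SZ, SSSZ), mul(Z, mul(SZ, SSSZ))), mul(Z, mul(SZ, mul(SZ, SSSZ))))
  step 3: add(add(add(SSSZ, mul(Z, SSSZ)), mul(Z, mul(SZ, SSSZ))), mul(Z, mul(SZ, mul(SZ, SSSZ))))
  step 4: add(add(S(add(SSZ, mul(Z, SSSZ))), mul(Z, mul(SZ, SSSZ))), mul(Z, mul(SZ, mul(SZ, SSSZ))))
  step 5: add(S(add(add(SSZ, mul(Z, SSSZ)), mul(Z, mul(SZ, SSSZ)))), mul(Z, mul(SZ, mul(SZ, SSSZ))))
  step 6: S(add(add(add(SSZ, mul(Z, SSSZ)), mul(Z, mul(SZ, SSSZ))), mul(Z, mul(SZ, mul(SZ, SSSZ)))))
  step 7: S(add(add(S(add(SZ, mul(Z, SSSZ))), mul(Z, mul(SZ, SSSZ))), mul(Z, mul(SZ, mul(SZ, SSSZ)))))

Answer: after 7 steps: S(add(add(S(add(SZ, mul(Z, SSSZ))), mul(Z, mul(SZ, SSSZ))), mul(Z, mul(SZ, mul(SZ, SSSZ)))))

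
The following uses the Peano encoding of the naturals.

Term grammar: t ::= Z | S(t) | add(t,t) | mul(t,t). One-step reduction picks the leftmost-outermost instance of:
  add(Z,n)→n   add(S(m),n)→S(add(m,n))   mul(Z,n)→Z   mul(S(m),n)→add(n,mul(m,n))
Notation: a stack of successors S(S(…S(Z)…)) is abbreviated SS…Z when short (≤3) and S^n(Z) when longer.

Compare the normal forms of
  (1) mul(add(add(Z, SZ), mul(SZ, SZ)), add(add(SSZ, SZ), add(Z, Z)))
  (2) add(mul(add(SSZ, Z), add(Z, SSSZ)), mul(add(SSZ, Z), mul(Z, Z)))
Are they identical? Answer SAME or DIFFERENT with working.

Answer: SAME — A ⇓ S^6(Z), B ⇓ S^6(Z)

Derivation:
Term A:
  start: mul(add(add(Z, SZ), mul(SZ, SZ)), add(add(SSZ, SZ), add(Z, Z)))
  →1  mul(add(SZ, mul(SZ, SZ)), add(add(SSZ, SZ), add(Z, Z)))
  →2  mul(S(add(Z, mul(SZ, SZ))), add(add(SSZ, SZ), add(Z, Z)))
  →3  add(add(add(SSZ, SZ), add(Z, Z)), mul(add(Z, mul(SZ, SZ)), add(add(SSZ, SZ), add(Z, Z))))
  →4  add(add(S(add(SZ, SZ)), add(Z, Z)), mul(add(Z, mul(SZ, SZ)), add(add(SSZ, SZ), add(Z, Z))))
  →5  add(S(add(add(SZ, SZ), add(Z, Z))), mul(add(Z, mul(SZ, SZ)), add(add(SSZ, SZ), add(Z, Z))))
  →6  S(add(add(add(SZ, SZ), add(Z, Z)), mul(add(Z, mul(SZ, SZ)), add(add(SSZ, SZ), add(Z, Z)))))
  →7  S(add(add(S(add(Z, SZ)), add(Z, Z)), mul(add(Z, mul(SZ, SZ)), add(add(SSZ, SZ), add(Z, Z)))))
  →8  S(add(S(add(add(Z, SZ), add(Z, Z))), mul(add(Z, mul(SZ, SZ)), add(add(SSZ, SZ), add(Z, Z)))))
  →9  S(S(add(add(add(Z, SZ), add(Z, Z)), mul(add(Z, mul(SZ, SZ)), add(add(SSZ, SZ), add(Z, Z))))))
  →10  S(S(add(add(SZ, add(Z, Z)), mul(add(Z, mul(SZ, SZ)), add(add(SSZ, SZ), add(Z, Z))))))
  →11  S(S(add(S(add(Z, add(Z, Z))), mul(add(Z, mul(SZ, SZ)), add(add(SSZ, SZ), add(Z, Z))))))
  →12  S(S(S(add(add(Z, add(Z, Z)), mul(add(Z, mul(SZ, SZ)), add(add(SSZ, SZ), add(Z, Z)))))))
  →13  S(S(S(add(add(Z, Z), mul(add(Z, mul(SZ, SZ)), add(add(SSZ, SZ), add(Z, Z)))))))
  →14  S(S(S(add(Z, mul(add(Z, mul(SZ, SZ)), add(add(SSZ, SZ), add(Z, Z)))))))
  →15  S(S(S(mul(add(Z, mul(SZ, SZ)), add(add(SSZ, SZ), add(Z, Z))))))
  →16  S(S(S(mul(mul(SZ, SZ), add(add(SSZ, SZ), add(Z, Z))))))
  →17  S(S(S(mul(add(SZ, mul(Z, SZ)), add(add(SSZ, SZ), add(Z, Z))))))
  →18  S(S(S(mul(S(add(Z, mul(Z, SZ))), add(add(SSZ, SZ), add(Z, Z))))))
  →19  S(S(S(add(add(add(SSZ, SZ), add(Z, Z)), mul(add(Z, mul(Z, SZ)), add(add(SSZ, SZ), add(Z, Z)))))))
  →20  S(S(S(add(add(S(add(SZ, SZ)), add(Z, Z)), mul(add(Z, mul(Z, SZ)), add(add(SSZ, SZ), add(Z, Z)))))))
  →21  S(S(S(add(S(add(add(SZ, SZ), add(Z, Z))), mul(add(Z, mul(Z, SZ)), add(add(SSZ, SZ), add(Z, Z)))))))
  →22  S(S(S(S(add(add(add(SZ, SZ), add(Z, Z)), mul(add(Z, mul(Z, SZ)), add(add(SSZ, SZ), add(Z, Z))))))))
  →23  S(S(S(S(add(add(S(add(Z, SZ)), add(Z, Z)), mul(add(Z, mul(Z, SZ)), add(add(SSZ, SZ), add(Z, Z))))))))
  →24  S(S(S(S(add(S(add(add(Z, SZ), add(Z, Z))), mul(add(Z, mul(Z, SZ)), add(add(SSZ, SZ), add(Z, Z))))))))
  →25  S(S(S(S(S(add(add(add(Z, SZ), add(Z, Z)), mul(add(Z, mul(Z, SZ)), add(add(SSZ, SZ), add(Z, Z)))))))))
  →26  S(S(S(S(S(add(add(SZ, add(Z, Z)), mul(add(Z, mul(Z, SZ)), add(add(SSZ, SZ), add(Z, Z)))))))))
  →27  S(S(S(S(S(add(S(add(Z, add(Z, Z))), mul(add(Z, mul(Z, SZ)), add(add(SSZ, SZ), add(Z, Z)))))))))
  →28  S(S(S(S(S(S(add(add(Z, add(Z, Z)), mul(add(Z, mul(Z, SZ)), add(add(SSZ, SZ), add(Z, Z))))))))))
  →29  S(S(S(S(S(S(add(add(Z, Z), mul(add(Z, mul(Z, SZ)), add(add(SSZ, SZ), add(Z, Z))))))))))
  →30  S(S(S(S(S(S(add(Z, mul(add(Z, mul(Z, SZ)), add(add(SSZ, SZ), add(Z, Z))))))))))
  →31  S(S(S(S(S(S(mul(add(Z, mul(Z, SZ)), add(add(SSZ, SZ), add(Z, Z)))))))))
  →32  S(S(S(S(S(S(mul(mul(Z, SZ), add(add(SSZ, SZ), add(Z, Z)))))))))
  →33  S(S(S(S(S(S(mul(Z, add(add(SSZ, SZ), add(Z, Z)))))))))
  →34  S^6(Z)

Term B:
  start: add(mul(add(SSZ, Z), add(Z, SSSZ)), mul(add(SSZ, Z), mul(Z, Z)))
  →1  add(mul(S(add(SZ, Z)), add(Z, SSSZ)), mul(add(SSZ, Z), mul(Z, Z)))
  →2  add(add(add(Z, SSSZ), mul(add(SZ, Z), add(Z, SSSZ))), mul(add(SSZ, Z), mul(Z, Z)))
  →3  add(add(SSSZ, mul(add(SZ, Z), add(Z, SSSZ))), mul(add(SSZ, Z), mul(Z, Z)))
  →4  add(S(add(SSZ, mul(add(SZ, Z), add(Z, SSSZ)))), mul(add(SSZ, Z), mul(Z, Z)))
  →5  S(add(add(SSZ, mul(add(SZ, Z), add(Z, SSSZ))), mul(add(SSZ, Z), mul(Z, Z))))
  →6  S(add(S(add(SZ, mul(add(SZ, Z), add(Z, SSSZ)))), mul(add(SSZ, Z), mul(Z, Z))))
  →7  S(S(add(add(SZ, mul(add(SZ, Z), add(Z, SSSZ))), mul(add(SSZ, Z), mul(Z, Z)))))
  →8  S(S(add(S(add(Z, mul(add(SZ, Z), add(Z, SSSZ)))), mul(add(SSZ, Z), mul(Z, Z)))))
  →9  S(S(S(add(add(Z, mul(add(SZ, Z), add(Z, SSSZ))), mul(add(SSZ, Z), mul(Z, Z))))))
  →10  S(S(S(add(mul(add(SZ, Z), add(Z, SSSZ)), mul(add(SSZ, Z), mul(Z, Z))))))
  →11  S(S(S(add(mul(S(add(Z, Z)), add(Z, SSSZ)), mul(add(SSZ, Z), mul(Z, Z))))))
  →12  S(S(S(add(add(add(Z, SSSZ), mul(add(Z, Z), add(Z, SSSZ))), mul(add(SSZ, Z), mul(Z, Z))))))
  →13  S(S(S(add(add(SSSZ, mul(add(Z, Z), add(Z, SSSZ))), mul(add(SSZ, Z), mul(Z, Z))))))
  →14  S(S(S(add(S(add(SSZ, mul(add(Z, Z), add(Z, SSSZ)))), mul(add(SSZ, Z), mul(Z, Z))))))
  →15  S(S(S(S(add(add(SSZ, mul(add(Z, Z), add(Z, SSSZ))), mul(add(SSZ, Z), mul(Z, Z)))))))
  →16  S(S(S(S(add(S(add(SZ, mul(add(Z, Z), add(Z, SSSZ)))), mul(add(SSZ, Z), mul(Z, Z)))))))
  →17  S(S(S(S(S(add(add(SZ, mul(add(Z, Z), add(Z, SSSZ))), mul(add(SSZ, Z), mul(Z, Z))))))))
  →18  S(S(S(S(S(add(S(add(Z, mul(add(Z, Z), add(Z, SSSZ)))), mul(add(SSZ, Z), mul(Z, Z))))))))
  →19  S(S(S(S(S(S(add(add(Z, mul(add(Z, Z), add(Z, SSSZ))), mul(add(SSZ, Z), mul(Z, Z)))))))))
  →20  S(S(S(S(S(S(add(mul(add(Z, Z), add(Z, SSSZ)), mul(add(SSZ, Z), mul(Z, Z)))))))))
  →21  S(S(S(S(S(S(add(mul(Z, add(Z, SSSZ)), mul(add(SSZ, Z), mul(Z, Z)))))))))
  →22  S(S(S(S(S(S(add(Z, mul(add(SSZ, Z), mul(Z, Z)))))))))
  →23  S(S(S(S(S(S(mul(add(SSZ, Z), mul(Z, Z))))))))
  →24  S(S(S(S(S(S(mul(S(add(SZ, Z)), mul(Z, Z))))))))
  →25  S(S(S(S(S(S(add(mul(Z, Z), mul(add(SZ, Z), mul(Z, Z)))))))))
  →26  S(S(S(S(S(S(add(Z, mul(add(SZ, Z), mul(Z, Z)))))))))
  →27  S(S(S(S(S(S(mul(add(SZ, Z), mul(Z, Z))))))))
  →28  S(S(S(S(S(S(mul(S(add(Z, Z)), mul(Z, Z))))))))
  →29  S(S(S(S(S(S(add(mul(Z, Z), mul(add(Z, Z), mul(Z, Z)))))))))
  →30  S(S(S(S(S(S(add(Z, mul(add(Z, Z), mul(Z, Z)))))))))
  →31  S(S(S(S(S(S(mul(add(Z, Z), mul(Z, Z))))))))
  →32  S(S(S(S(S(S(mul(Z, mul(Z, Z))))))))
  →33  S^6(Z)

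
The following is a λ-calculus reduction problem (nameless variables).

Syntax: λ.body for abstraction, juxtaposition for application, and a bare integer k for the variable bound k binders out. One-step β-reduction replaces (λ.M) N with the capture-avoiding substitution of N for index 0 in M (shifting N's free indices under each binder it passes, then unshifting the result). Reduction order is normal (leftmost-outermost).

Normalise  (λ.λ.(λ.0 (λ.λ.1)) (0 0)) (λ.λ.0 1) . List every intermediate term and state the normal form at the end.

  start: (λ.λ.(λ.0 (λ.λ.1)) (0 0)) (λ.λ.0 1)
  step 1: λ.(λ.0 (λ.λ.1)) (0 0)
  step 2: λ.0 0 (λ.λ.1)

Answer: normal form = λ.0 0 (λ.λ.1)  (in 2 steps)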